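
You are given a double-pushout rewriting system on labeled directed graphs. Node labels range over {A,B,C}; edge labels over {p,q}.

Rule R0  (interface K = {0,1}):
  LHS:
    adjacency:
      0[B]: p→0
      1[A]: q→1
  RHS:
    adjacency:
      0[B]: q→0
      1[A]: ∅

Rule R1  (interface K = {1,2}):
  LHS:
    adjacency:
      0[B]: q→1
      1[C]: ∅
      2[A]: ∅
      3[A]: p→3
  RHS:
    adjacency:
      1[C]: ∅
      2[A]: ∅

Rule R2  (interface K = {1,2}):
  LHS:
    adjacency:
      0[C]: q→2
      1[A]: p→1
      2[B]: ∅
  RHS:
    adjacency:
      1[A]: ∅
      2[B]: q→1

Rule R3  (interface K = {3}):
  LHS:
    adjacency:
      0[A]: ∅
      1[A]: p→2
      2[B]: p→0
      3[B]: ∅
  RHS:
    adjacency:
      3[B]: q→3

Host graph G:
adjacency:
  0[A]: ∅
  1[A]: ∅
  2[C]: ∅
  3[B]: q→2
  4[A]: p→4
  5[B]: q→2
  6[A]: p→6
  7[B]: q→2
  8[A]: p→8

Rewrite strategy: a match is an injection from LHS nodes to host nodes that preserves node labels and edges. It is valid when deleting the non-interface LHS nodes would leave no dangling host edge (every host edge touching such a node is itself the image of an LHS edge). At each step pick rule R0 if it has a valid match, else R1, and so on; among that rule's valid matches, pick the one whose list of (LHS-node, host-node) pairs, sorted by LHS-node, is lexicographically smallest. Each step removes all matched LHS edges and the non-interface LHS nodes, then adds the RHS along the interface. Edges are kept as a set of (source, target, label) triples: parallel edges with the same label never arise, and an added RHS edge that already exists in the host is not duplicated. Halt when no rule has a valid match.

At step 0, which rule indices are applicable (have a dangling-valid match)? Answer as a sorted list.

R0: no valid match — LHS pattern not found
R1: 36 valid matches — {0↦3, 1↦2, 2↦0, 3↦4}, {0↦3, 1↦2, 2↦0, 3↦6}, {0↦3, 1↦2, 2↦0, 3↦8} (+33 more)
R2: no valid match — LHS pattern not found
R3: no valid match — LHS pattern not found

Answer: [R1]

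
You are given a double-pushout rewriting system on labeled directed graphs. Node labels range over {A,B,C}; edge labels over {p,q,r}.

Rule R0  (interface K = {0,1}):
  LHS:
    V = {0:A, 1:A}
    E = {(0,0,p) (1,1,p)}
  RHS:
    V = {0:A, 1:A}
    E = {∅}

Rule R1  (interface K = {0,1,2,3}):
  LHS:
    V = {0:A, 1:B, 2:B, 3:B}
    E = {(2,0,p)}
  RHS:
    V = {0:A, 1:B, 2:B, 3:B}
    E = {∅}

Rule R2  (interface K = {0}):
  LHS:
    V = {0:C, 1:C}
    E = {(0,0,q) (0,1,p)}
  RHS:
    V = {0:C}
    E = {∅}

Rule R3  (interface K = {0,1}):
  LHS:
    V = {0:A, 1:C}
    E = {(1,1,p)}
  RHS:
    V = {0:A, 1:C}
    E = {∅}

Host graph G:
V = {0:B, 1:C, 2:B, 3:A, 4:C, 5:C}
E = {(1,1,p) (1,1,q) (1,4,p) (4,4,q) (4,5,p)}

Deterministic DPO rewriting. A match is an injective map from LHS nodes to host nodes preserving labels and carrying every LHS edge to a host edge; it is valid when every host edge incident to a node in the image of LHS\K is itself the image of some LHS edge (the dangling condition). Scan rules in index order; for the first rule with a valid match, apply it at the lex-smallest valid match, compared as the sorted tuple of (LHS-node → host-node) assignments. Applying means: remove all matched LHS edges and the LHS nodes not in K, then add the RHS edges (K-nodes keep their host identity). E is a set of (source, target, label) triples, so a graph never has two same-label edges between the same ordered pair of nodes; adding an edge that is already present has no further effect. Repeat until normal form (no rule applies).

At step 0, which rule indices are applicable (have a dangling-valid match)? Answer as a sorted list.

Answer: [R2,R3]

Rewrite trace:
R0: no valid match — LHS pattern not found
R1: no valid match — LHS pattern not found
R2: 1 valid match — {0↦4, 1↦5}
R3: 1 valid match — {0↦3, 1↦1}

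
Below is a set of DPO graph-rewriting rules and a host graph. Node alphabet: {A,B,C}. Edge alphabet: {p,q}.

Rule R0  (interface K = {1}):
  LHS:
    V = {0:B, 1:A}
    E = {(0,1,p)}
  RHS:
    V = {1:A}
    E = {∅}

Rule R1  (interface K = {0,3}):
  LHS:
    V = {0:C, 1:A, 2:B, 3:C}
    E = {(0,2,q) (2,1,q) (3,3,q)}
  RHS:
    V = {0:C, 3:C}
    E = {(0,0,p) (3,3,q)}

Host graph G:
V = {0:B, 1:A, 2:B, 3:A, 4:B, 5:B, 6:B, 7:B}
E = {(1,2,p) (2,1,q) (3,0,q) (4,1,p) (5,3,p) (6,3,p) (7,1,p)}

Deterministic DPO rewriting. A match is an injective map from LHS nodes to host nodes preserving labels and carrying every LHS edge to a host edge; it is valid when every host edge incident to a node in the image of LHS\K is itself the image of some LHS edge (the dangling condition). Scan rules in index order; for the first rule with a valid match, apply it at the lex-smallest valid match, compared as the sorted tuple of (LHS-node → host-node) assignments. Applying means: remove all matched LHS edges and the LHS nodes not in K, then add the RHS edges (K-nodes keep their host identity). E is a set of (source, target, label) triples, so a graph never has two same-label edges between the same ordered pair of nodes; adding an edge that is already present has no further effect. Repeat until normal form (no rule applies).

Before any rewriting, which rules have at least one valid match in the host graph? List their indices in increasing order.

Answer: [R0]

Steps:
R0: 4 valid matches — {0↦4, 1↦1}, {0↦5, 1↦3}, {0↦6, 1↦3} (+1 more)
R1: no valid match — LHS pattern not found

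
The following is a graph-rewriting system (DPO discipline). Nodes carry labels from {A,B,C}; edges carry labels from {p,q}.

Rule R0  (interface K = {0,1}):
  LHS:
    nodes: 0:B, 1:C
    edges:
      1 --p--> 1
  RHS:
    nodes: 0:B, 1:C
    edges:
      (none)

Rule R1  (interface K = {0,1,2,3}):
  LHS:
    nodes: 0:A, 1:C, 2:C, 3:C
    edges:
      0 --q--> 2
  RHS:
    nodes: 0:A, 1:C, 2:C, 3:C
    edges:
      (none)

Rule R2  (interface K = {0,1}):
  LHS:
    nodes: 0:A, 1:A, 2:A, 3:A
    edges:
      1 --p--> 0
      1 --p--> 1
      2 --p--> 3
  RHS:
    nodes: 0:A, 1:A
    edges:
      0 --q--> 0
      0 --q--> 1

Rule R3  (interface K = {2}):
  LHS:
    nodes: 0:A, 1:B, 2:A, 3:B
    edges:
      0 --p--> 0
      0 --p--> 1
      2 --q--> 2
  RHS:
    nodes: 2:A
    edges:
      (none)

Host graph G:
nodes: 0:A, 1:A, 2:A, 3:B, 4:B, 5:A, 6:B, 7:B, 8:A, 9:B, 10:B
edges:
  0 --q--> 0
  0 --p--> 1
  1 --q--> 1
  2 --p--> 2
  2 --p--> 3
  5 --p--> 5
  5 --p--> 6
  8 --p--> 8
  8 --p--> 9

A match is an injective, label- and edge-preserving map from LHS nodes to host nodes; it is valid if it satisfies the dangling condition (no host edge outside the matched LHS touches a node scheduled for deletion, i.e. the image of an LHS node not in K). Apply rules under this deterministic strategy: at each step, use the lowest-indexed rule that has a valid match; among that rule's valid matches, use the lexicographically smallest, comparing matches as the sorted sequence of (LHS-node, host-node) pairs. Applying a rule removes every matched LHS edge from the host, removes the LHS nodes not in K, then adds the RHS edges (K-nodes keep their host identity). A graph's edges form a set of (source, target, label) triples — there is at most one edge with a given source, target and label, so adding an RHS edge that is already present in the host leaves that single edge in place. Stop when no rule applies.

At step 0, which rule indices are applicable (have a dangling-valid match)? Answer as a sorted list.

Answer: [R3]

Rewrite trace:
R0: no valid match — LHS pattern not found
R1: no valid match — LHS pattern not found
R2: no valid match — LHS pattern not found
R3: 18 valid matches — {0↦2, 1↦3, 2↦0, 3↦4}, {0↦2, 1↦3, 2↦0, 3↦7}, {0↦2, 1↦3, 2↦0, 3↦10} (+15 more)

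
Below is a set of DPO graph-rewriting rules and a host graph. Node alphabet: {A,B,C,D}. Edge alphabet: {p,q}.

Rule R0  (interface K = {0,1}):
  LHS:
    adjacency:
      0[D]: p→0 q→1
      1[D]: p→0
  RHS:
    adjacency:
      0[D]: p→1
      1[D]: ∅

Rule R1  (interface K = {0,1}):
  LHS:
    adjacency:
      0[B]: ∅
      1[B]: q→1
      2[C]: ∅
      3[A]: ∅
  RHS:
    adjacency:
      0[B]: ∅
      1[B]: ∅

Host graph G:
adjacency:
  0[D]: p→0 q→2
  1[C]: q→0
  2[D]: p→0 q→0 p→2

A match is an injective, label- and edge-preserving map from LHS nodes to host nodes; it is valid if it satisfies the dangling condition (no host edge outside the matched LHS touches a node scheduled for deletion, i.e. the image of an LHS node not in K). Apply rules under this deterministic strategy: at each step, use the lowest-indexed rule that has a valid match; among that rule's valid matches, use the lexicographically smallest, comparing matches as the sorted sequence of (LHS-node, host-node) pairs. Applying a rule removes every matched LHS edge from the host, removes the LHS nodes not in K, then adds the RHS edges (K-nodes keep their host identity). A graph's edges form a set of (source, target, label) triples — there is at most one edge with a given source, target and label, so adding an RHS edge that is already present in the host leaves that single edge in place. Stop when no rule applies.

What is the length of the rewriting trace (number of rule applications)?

[0] host  ⇒  3 nodes, 6 edges  {0-p->0 0-q->2 1-q->0 2-p->0 2-q->0 2-p->2}
[1] R0 @ {0↦0, 1↦2}  ⇒  3 nodes, 4 edges  {0-p->2 1-q->0 2-q->0 2-p->2}
[2] R0 @ {0↦2, 1↦0}  ⇒  3 nodes, 2 edges  {1-q->0 2-p->0}
normal form: no rule applies after step 2

Answer: 2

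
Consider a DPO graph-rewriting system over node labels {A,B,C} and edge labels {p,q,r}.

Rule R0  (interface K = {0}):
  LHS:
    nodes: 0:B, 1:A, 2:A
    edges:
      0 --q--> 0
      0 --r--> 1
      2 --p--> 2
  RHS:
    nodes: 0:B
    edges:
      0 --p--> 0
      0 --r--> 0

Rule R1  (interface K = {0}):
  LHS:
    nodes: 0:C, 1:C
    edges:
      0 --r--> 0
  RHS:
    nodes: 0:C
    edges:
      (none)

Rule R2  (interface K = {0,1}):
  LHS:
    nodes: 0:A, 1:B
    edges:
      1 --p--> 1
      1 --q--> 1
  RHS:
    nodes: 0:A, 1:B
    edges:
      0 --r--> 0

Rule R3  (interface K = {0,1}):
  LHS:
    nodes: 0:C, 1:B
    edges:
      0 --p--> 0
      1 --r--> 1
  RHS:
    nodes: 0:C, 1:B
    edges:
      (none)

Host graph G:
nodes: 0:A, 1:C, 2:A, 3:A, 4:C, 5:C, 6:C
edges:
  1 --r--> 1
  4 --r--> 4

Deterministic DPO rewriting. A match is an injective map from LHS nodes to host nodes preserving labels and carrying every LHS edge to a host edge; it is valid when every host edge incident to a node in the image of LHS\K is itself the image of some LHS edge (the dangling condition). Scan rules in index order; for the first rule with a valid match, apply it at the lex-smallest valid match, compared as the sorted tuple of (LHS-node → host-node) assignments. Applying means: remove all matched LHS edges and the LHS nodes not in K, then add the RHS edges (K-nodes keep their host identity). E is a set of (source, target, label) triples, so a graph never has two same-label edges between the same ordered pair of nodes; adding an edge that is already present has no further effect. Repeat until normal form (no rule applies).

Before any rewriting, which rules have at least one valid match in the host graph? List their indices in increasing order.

R0: no valid match — LHS pattern not found
R1: 4 valid matches — {0↦1, 1↦5}, {0↦1, 1↦6}, {0↦4, 1↦5} (+1 more)
R2: no valid match — LHS pattern not found
R3: no valid match — LHS pattern not found

Answer: [R1]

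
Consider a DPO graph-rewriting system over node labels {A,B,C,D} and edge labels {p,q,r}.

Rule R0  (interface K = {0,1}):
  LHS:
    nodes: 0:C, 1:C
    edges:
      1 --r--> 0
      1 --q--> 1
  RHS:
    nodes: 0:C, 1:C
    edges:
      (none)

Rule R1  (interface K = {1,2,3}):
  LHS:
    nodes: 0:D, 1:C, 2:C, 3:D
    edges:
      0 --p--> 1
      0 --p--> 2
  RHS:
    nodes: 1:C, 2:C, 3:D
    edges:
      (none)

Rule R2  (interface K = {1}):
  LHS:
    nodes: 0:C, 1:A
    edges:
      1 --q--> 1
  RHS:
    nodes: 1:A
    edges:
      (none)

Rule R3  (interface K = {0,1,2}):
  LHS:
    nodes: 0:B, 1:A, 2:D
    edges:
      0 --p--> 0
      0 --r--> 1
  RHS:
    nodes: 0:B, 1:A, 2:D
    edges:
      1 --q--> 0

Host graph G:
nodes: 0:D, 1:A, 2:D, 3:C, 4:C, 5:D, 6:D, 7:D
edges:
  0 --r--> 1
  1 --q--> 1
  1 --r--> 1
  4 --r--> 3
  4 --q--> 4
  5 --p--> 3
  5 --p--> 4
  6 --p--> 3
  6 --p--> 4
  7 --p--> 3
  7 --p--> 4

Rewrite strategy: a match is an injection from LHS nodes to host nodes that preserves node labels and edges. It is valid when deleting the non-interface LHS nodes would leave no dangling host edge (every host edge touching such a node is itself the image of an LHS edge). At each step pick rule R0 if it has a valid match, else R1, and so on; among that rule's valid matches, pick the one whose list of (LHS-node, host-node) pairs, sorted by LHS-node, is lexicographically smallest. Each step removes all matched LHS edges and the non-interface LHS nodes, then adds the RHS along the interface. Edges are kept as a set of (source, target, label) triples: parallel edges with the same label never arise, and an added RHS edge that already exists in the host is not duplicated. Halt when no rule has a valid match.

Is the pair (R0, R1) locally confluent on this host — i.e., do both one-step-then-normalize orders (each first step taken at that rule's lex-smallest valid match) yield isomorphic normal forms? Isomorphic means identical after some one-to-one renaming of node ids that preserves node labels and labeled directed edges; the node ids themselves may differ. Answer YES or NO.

Answer: YES

Rewrite trace:
branch R0-first: apply at {0↦3, 1↦4} → |E|=9, then 4 more step(s) → NF |V|=4 |E|=2 V={0:D, 1:A, 2:D, 4:C} E=0-r->1 1-r->1
branch R1-first: apply at {0↦5, 1↦3, 2↦4, 3↦0} → |E|=9, then 4 more step(s) → NF |V|=4 |E|=2 V={0:D, 1:A, 2:D, 4:C} E=0-r->1 1-r->1
graphs isomorphic (equal up to label-preserving node renaming)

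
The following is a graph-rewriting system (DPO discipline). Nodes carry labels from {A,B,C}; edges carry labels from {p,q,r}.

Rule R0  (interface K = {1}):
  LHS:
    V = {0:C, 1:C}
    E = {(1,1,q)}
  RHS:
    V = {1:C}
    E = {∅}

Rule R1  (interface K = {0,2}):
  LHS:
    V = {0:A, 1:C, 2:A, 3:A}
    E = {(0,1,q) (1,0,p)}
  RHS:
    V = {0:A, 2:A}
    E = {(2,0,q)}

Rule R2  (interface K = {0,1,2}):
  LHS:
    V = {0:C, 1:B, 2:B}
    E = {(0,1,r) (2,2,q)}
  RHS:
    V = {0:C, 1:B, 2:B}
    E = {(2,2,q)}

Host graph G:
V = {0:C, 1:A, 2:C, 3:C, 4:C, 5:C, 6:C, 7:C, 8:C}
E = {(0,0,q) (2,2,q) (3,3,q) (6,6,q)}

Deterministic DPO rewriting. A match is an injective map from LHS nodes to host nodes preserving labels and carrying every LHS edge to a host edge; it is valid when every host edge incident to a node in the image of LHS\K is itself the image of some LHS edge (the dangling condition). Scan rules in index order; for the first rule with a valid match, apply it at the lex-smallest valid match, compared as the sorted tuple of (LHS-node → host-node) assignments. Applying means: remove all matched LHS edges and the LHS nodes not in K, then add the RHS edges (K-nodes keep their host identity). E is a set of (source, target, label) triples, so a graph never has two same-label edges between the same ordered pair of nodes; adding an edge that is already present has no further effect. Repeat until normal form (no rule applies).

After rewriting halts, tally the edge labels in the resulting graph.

Answer: (no edges)

Steps:
initial: |V|=9 |E|=4  E = 0-q->0 2-q->2 3-q->3 6-q->6
step 1: apply R0 at {0↦4, 1↦0}  → |V|=8 |E|=3  E = 2-q->2 3-q->3 6-q->6
step 2: apply R0 at {0↦0, 1↦2}  → |V|=7 |E|=2  E = 3-q->3 6-q->6
step 3: apply R0 at {0↦2, 1↦3}  → |V|=6 |E|=1  E = 6-q->6
step 4: apply R0 at {0↦3, 1↦6}  → |V|=5 |E|=0  E = ∅
final graph: no rule applies after step 4
NF edges: []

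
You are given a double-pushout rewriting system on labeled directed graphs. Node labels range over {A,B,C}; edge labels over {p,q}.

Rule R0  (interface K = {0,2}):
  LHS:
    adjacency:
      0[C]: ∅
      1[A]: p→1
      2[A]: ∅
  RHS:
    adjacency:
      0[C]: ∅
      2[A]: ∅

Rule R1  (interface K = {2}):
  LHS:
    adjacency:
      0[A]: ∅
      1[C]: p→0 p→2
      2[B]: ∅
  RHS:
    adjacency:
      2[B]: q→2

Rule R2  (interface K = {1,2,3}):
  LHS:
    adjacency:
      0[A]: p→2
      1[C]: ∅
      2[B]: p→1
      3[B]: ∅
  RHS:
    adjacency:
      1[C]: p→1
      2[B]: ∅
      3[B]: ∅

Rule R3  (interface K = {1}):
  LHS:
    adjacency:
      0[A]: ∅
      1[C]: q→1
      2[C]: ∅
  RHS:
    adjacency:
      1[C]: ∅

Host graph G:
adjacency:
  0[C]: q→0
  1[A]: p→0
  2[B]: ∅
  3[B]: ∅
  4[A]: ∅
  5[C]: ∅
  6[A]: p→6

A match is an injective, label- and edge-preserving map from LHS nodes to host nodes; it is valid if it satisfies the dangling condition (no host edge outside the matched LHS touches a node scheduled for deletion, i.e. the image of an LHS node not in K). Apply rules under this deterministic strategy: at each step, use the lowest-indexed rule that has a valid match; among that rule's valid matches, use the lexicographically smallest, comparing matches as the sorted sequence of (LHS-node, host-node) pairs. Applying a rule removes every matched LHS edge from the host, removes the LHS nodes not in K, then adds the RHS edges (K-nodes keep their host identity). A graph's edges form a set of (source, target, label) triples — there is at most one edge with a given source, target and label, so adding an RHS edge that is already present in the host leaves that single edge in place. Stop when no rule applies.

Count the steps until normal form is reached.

Answer: 2

Steps:
[0] host  ⇒  7 nodes, 3 edges  {0-q->0 1-p->0 6-p->6}
[1] R0 @ {0↦0, 1↦6, 2↦1}  ⇒  6 nodes, 2 edges  {0-q->0 1-p->0}
[2] R3 @ {0↦4, 1↦0, 2↦5}  ⇒  4 nodes, 1 edges  {1-p->0}
normal form: no rule applies after step 2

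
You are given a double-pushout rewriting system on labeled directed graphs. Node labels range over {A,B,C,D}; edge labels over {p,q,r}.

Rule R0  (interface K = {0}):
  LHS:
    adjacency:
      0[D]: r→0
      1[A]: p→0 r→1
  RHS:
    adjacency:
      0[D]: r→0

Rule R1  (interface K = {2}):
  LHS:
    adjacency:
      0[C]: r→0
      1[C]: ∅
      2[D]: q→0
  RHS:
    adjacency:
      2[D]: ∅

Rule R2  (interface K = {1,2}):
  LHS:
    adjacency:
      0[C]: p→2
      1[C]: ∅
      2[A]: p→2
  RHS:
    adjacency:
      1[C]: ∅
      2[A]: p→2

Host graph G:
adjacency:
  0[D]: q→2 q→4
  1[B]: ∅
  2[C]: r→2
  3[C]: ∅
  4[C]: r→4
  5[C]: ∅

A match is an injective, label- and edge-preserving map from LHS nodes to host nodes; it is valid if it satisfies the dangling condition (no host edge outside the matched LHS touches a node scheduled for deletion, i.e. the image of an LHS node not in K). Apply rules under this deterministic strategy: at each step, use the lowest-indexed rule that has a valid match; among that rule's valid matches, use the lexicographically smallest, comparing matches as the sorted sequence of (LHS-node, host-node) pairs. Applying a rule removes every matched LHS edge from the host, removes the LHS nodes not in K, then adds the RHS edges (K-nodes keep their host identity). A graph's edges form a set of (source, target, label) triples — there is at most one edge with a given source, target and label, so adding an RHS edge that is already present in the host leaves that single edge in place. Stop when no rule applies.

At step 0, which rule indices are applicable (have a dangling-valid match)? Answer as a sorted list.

R0: no valid match — LHS pattern not found
R1: 4 valid matches — {0↦2, 1↦3, 2↦0}, {0↦2, 1↦5, 2↦0}, {0↦4, 1↦3, 2↦0} (+1 more)
R2: no valid match — LHS pattern not found

Answer: [R1]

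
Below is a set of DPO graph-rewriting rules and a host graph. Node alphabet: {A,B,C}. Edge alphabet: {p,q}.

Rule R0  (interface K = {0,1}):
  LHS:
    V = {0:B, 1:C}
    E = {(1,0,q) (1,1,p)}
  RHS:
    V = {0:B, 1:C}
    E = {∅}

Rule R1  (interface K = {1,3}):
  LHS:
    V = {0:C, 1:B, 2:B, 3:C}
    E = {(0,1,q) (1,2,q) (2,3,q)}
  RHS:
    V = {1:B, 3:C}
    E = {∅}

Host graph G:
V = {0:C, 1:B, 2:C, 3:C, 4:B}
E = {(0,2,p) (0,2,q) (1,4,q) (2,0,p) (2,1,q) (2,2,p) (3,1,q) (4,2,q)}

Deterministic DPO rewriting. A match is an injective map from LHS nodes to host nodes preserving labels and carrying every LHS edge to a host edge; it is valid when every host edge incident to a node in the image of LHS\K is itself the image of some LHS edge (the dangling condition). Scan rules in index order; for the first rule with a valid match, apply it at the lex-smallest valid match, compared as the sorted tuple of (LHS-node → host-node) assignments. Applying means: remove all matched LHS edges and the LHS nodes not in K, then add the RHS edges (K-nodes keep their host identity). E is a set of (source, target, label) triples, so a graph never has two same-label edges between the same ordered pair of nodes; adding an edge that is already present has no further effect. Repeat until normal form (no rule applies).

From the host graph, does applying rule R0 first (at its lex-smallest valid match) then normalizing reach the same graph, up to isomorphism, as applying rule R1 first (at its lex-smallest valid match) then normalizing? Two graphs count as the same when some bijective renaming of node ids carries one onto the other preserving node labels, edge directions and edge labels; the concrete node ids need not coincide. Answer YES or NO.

branch R0-first: apply at {0↦1, 1↦2} → |E|=6, then 1 more step(s) → NF |V|=3 |E|=3 V={0:C, 1:B, 2:C} E=0-p->2 0-q->2 2-p->0
branch R1-first: apply at {0↦3, 1↦1, 2↦4, 3↦2} → |E|=5, then 1 more step(s) → NF |V|=3 |E|=3 V={0:C, 1:B, 2:C} E=0-p->2 0-q->2 2-p->0
graphs isomorphic (equal up to label-preserving node renaming)

Answer: YES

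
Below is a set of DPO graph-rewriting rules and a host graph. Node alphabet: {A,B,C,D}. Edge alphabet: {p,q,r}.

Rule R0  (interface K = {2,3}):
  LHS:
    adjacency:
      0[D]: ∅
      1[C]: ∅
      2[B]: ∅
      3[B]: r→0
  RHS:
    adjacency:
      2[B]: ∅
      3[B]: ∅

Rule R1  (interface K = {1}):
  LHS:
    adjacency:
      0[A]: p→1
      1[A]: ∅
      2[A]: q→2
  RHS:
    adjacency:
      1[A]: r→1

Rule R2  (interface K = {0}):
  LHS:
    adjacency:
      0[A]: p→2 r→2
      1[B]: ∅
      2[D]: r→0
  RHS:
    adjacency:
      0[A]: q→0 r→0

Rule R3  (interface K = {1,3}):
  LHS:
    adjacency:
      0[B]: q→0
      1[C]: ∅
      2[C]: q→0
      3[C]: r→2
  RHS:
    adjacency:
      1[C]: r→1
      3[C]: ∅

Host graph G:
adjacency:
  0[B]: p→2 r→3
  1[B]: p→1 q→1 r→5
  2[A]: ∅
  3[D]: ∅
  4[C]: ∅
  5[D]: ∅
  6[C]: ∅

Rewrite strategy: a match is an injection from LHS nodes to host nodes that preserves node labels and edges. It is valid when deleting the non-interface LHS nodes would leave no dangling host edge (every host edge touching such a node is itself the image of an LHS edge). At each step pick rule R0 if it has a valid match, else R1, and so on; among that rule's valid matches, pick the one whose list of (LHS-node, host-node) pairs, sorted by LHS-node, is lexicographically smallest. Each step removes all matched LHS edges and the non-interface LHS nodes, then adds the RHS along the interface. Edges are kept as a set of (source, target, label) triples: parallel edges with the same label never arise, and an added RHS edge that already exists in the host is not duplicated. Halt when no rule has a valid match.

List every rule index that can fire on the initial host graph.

Answer: [R0]

Steps:
R0: 4 valid matches — {0↦3, 1↦4, 2↦1, 3↦0}, {0↦3, 1↦6, 2↦1, 3↦0}, {0↦5, 1↦4, 2↦0, 3↦1} (+1 more)
R1: no valid match — LHS pattern not found
R2: no valid match — LHS pattern not found
R3: no valid match — LHS pattern not found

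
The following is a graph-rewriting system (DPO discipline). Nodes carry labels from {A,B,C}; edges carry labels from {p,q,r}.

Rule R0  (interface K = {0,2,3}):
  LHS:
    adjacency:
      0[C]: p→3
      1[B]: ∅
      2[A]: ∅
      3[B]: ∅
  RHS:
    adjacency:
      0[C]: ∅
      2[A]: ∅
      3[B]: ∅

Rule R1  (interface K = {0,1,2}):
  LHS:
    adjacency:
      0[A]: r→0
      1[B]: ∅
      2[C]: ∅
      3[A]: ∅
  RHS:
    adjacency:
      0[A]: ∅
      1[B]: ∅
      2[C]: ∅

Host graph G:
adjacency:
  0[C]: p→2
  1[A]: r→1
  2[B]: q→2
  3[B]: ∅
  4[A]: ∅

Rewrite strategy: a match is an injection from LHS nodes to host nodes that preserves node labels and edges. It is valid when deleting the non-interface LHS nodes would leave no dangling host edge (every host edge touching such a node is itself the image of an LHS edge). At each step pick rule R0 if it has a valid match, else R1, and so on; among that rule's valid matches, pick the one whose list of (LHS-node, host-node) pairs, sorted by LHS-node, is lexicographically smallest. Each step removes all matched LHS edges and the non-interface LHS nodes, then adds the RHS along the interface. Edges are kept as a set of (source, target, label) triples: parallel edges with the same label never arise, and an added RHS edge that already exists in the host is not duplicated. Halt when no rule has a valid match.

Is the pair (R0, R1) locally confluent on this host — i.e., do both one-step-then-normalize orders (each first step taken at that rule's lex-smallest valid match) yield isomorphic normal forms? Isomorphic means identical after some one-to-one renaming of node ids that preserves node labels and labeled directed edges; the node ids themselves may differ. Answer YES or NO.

branch R0-first: apply at {0↦0, 1↦3, 2↦1, 3↦2} → |E|=2, then 1 more step(s) → NF |V|=3 |E|=1 V={0:C, 1:A, 2:B} E=2-q->2
branch R1-first: apply at {0↦1, 1↦2, 2↦0, 3↦4} → |E|=2, then 1 more step(s) → NF |V|=3 |E|=1 V={0:C, 1:A, 2:B} E=2-q->2
graphs isomorphic (equal up to label-preserving node renaming)

Answer: YES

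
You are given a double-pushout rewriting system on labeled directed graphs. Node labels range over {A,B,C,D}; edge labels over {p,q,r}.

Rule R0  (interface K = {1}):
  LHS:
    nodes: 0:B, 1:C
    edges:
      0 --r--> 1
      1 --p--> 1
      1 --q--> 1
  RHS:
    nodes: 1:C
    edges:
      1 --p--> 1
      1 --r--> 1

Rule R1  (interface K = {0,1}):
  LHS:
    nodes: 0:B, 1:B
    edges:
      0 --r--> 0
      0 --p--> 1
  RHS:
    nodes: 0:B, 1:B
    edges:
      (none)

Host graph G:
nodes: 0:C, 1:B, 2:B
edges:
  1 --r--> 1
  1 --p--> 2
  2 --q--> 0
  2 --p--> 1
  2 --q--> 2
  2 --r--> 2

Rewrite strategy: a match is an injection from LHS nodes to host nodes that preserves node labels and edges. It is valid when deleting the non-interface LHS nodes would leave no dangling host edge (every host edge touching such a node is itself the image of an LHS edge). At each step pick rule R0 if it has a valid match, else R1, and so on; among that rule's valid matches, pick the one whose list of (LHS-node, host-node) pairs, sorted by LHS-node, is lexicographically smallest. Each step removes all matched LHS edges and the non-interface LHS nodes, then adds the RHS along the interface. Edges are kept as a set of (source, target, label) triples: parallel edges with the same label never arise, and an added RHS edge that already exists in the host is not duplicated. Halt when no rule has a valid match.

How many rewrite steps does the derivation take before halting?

initial: |V|=3 |E|=6  E = 1-r->1 1-p->2 2-q->0 2-p->1 2-q->2 2-r->2
step 1: apply R1 at {0↦1, 1↦2}  → |V|=3 |E|=4  E = 2-q->0 2-p->1 2-q->2 2-r->2
step 2: apply R1 at {0↦2, 1↦1}  → |V|=3 |E|=2  E = 2-q->0 2-q->2
normal form: no rule applies after step 2

Answer: 2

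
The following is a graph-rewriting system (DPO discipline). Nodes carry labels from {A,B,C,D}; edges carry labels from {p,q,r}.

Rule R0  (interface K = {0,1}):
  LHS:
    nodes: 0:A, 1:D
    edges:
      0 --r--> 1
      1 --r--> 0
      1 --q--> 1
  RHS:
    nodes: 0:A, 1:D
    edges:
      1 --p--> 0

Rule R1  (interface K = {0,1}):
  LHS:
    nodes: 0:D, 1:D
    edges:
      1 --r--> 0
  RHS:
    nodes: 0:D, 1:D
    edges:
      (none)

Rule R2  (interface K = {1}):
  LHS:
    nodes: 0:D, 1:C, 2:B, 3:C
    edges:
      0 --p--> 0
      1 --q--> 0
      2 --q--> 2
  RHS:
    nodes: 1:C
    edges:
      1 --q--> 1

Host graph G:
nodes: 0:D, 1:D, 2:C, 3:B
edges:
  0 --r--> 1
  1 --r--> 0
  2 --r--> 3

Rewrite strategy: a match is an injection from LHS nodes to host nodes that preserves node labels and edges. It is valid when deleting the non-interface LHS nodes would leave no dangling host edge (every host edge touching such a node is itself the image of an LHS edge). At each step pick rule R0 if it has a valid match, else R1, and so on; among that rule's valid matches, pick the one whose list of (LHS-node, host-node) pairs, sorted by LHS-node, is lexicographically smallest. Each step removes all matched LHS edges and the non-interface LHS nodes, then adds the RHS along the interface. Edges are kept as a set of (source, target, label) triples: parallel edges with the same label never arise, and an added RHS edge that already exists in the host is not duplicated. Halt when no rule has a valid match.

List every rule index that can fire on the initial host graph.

Answer: [R1]

Derivation:
R0: no valid match — LHS pattern not found
R1: 2 valid matches — {0↦0, 1↦1}, {0↦1, 1↦0}
R2: no valid match — LHS pattern not found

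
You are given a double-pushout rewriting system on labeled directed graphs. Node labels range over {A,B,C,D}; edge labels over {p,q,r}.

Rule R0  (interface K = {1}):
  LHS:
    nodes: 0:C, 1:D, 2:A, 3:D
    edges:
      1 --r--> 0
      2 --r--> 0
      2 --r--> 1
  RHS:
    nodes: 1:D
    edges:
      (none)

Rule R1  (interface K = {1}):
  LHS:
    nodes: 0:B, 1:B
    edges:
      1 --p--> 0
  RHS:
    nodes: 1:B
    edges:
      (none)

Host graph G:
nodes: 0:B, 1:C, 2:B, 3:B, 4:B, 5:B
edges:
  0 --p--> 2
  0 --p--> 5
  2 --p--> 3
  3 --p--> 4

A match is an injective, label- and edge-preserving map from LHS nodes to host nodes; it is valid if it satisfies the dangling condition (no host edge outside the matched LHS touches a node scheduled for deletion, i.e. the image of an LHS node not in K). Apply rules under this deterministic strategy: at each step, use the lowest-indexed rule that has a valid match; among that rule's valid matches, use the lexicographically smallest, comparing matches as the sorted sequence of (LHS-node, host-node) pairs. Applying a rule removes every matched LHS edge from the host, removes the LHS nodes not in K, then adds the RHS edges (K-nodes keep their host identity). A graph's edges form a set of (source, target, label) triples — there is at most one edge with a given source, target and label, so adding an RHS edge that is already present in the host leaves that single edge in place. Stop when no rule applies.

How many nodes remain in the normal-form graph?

Answer: 2

Steps:
[0] host  ⇒  6 nodes, 4 edges  {0-p->2 0-p->5 2-p->3 3-p->4}
[1] R1 @ {0↦4, 1↦3}  ⇒  5 nodes, 3 edges  {0-p->2 0-p->5 2-p->3}
[2] R1 @ {0↦3, 1↦2}  ⇒  4 nodes, 2 edges  {0-p->2 0-p->5}
[3] R1 @ {0↦2, 1↦0}  ⇒  3 nodes, 1 edges  {0-p->5}
[4] R1 @ {0↦5, 1↦0}  ⇒  2 nodes, 0 edges  {∅}
halt: no rule applies after step 4
NF nodes: {0:B, 1:C}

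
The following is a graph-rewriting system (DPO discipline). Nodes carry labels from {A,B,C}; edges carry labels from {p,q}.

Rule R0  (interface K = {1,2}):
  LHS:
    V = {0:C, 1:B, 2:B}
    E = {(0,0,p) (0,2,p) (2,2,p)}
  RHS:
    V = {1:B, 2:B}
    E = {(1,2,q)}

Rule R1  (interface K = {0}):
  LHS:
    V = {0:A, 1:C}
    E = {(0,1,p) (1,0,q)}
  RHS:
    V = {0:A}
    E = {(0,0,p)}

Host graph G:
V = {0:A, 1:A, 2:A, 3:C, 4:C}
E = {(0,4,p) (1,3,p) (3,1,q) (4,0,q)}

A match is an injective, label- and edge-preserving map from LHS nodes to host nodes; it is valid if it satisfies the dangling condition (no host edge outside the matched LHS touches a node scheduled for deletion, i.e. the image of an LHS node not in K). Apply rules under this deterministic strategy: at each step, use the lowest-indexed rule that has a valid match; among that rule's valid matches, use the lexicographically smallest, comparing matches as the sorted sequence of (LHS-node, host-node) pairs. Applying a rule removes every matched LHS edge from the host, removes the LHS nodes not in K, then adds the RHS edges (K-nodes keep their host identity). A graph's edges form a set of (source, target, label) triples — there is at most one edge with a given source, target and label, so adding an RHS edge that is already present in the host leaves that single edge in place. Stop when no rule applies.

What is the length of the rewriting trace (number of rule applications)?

start.  V:5 E:4  edges: 0-p->4 1-p->3 3-q->1 4-q->0
1. fire R1 via {0↦0, 1↦4}  →  V:4 E:3  edges: 0-p->0 1-p->3 3-q->1
2. fire R1 via {0↦1, 1↦3}  →  V:3 E:2  edges: 0-p->0 1-p->1
normal form: no rule applies after step 2

Answer: 2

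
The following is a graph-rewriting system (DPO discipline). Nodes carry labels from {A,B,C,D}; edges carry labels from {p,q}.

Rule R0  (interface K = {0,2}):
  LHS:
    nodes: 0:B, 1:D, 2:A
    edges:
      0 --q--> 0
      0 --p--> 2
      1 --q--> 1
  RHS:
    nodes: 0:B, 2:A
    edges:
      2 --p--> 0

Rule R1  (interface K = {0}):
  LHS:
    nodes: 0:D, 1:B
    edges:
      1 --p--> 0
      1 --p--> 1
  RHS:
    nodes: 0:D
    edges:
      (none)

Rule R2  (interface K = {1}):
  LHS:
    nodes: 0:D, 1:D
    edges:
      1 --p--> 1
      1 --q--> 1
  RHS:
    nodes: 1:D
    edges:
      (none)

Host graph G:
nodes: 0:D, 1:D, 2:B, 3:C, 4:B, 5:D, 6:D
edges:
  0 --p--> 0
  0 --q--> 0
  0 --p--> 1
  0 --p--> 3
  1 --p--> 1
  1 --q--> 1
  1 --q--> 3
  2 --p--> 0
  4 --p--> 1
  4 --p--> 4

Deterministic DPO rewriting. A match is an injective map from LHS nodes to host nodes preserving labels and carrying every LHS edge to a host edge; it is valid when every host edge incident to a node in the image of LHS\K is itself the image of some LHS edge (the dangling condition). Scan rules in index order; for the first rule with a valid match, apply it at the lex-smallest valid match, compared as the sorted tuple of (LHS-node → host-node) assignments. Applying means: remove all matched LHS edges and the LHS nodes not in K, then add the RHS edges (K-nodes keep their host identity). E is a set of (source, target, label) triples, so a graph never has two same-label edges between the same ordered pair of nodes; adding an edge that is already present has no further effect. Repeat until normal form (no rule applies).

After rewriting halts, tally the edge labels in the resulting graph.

[0] host  ⇒  7 nodes, 10 edges  {0-p->0 0-q->0 0-p->1 0-p->3 1-p->1 1-q->1 1-q->3 2-p->0 4-p->1 4-p->4}
[1] R1 @ {0↦1, 1↦4}  ⇒  6 nodes, 8 edges  {0-p->0 0-q->0 0-p->1 0-p->3 1-p->1 1-q->1 1-q->3 2-p->0}
[2] R2 @ {0↦5, 1↦0}  ⇒  5 nodes, 6 edges  {0-p->1 0-p->3 1-p->1 1-q->1 1-q->3 2-p->0}
[3] R2 @ {0↦6, 1↦1}  ⇒  4 nodes, 4 edges  {0-p->1 0-p->3 1-q->3 2-p->0}
normal form: no rule applies after step 3
NF edges: [(0, 1, 'p'), (0, 3, 'p'), (1, 3, 'q'), (2, 0, 'p')]

Answer: p:3 q:1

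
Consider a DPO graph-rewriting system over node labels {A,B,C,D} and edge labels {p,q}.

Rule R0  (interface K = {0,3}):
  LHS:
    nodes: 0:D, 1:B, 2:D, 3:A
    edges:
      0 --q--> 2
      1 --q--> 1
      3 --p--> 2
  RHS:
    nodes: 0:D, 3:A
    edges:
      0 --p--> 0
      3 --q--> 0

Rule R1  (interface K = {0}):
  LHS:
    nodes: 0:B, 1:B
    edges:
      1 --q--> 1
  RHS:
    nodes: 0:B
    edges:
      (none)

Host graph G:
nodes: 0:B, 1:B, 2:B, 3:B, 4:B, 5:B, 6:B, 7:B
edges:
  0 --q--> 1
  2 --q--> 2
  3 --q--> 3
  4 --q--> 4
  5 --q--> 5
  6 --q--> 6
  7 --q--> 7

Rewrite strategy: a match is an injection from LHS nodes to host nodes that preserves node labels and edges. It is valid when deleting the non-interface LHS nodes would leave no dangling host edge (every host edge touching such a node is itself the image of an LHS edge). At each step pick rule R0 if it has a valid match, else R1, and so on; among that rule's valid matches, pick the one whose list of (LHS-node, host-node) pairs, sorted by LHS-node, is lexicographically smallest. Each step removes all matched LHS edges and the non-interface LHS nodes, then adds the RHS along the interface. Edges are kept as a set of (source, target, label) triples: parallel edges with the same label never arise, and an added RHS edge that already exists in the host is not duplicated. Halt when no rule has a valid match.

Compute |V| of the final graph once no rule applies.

Answer: 2

Derivation:
[0] host  ⇒  8 nodes, 7 edges  {0-q->1 2-q->2 3-q->3 4-q->4 5-q->5 6-q->6 7-q->7}
[1] R1 @ {0↦0, 1↦2}  ⇒  7 nodes, 6 edges  {0-q->1 3-q->3 4-q->4 5-q->5 6-q->6 7-q->7}
[2] R1 @ {0↦0, 1↦3}  ⇒  6 nodes, 5 edges  {0-q->1 4-q->4 5-q->5 6-q->6 7-q->7}
[3] R1 @ {0↦0, 1↦4}  ⇒  5 nodes, 4 edges  {0-q->1 5-q->5 6-q->6 7-q->7}
[4] R1 @ {0↦0, 1↦5}  ⇒  4 nodes, 3 edges  {0-q->1 6-q->6 7-q->7}
[5] R1 @ {0↦0, 1↦6}  ⇒  3 nodes, 2 edges  {0-q->1 7-q->7}
[6] R1 @ {0↦0, 1↦7}  ⇒  2 nodes, 1 edges  {0-q->1}
normal form: no rule applies after step 6
NF nodes: {0:B, 1:B}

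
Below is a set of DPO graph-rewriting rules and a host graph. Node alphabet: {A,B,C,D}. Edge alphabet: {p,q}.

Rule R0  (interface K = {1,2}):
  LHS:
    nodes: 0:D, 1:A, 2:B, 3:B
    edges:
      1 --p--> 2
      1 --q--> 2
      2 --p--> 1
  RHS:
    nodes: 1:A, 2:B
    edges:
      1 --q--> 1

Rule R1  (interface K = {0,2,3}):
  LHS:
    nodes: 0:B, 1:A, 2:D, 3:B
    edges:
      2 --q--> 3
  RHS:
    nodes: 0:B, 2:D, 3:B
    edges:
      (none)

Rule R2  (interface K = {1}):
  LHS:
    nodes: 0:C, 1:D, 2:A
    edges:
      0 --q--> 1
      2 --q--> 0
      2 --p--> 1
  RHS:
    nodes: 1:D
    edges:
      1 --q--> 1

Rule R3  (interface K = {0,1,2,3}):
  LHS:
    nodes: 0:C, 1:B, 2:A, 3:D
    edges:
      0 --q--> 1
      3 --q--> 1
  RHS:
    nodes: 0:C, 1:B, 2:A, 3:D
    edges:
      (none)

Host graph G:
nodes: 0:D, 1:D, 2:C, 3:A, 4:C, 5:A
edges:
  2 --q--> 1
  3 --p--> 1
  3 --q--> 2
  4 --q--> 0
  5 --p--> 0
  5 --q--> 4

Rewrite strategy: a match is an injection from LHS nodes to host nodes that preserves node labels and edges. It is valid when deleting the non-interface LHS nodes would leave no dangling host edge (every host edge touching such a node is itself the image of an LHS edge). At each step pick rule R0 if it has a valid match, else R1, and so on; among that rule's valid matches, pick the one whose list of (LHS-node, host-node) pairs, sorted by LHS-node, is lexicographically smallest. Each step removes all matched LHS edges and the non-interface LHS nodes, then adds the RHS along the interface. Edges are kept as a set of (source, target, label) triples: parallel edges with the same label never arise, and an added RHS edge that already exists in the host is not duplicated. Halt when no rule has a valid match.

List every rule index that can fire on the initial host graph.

Answer: [R2]

Derivation:
R0: no valid match — LHS pattern not found
R1: no valid match — LHS pattern not found
R2: 2 valid matches — {0↦2, 1↦1, 2↦3}, {0↦4, 1↦0, 2↦5}
R3: no valid match — LHS pattern not found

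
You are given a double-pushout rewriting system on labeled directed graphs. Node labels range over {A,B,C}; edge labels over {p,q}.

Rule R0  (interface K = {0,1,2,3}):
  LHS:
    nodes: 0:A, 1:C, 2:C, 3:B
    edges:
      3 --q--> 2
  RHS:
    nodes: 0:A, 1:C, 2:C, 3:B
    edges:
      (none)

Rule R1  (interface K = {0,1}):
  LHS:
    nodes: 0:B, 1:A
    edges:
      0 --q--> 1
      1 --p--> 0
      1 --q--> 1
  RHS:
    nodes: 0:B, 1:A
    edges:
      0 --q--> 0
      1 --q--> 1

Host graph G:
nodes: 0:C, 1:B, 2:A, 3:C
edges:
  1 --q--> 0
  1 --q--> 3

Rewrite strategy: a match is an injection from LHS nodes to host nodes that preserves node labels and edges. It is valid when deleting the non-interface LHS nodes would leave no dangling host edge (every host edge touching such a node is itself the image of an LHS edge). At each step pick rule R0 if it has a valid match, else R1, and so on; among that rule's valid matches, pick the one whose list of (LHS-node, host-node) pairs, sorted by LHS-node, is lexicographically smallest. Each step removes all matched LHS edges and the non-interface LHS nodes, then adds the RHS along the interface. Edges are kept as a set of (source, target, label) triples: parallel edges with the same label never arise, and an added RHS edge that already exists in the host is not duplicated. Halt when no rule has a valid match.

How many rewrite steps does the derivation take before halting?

start.  V:4 E:2  edges: 1-q->0 1-q->3
1. fire R0 via {0↦2, 1↦0, 2↦3, 3↦1}  →  V:4 E:1  edges: 1-q->0
2. fire R0 via {0↦2, 1↦3, 2↦0, 3↦1}  →  V:4 E:0  edges: ∅
normal form: no rule applies after step 2

Answer: 2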